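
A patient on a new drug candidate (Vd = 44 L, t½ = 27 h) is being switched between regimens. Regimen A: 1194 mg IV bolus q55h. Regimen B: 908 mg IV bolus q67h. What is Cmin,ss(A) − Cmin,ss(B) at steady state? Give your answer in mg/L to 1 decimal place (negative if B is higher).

Regimen A: f = (1/2)^(55/27) ≈ 0.2437; Cmin,ss = (1194/44)·f/(1−f) ≈ 8.744 mg/L.
Regimen B: f = (1/2)^(67/27) ≈ 0.1791; Cmin,ss = (908/44)·f/(1−f) ≈ 4.502 mg/L.
Difference ≈ 8.744 − 4.502 ≈ 4.242 mg/L.

4.2 mg/L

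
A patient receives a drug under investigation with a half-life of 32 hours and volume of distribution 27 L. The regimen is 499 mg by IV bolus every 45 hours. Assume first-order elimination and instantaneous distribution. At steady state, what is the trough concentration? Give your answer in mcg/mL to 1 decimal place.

11.2 mcg/mL

Over one 45-h interval, 45/32 ≈ 1.4062 half-lives elapse, leaving f ≈ 0.3773 of each dose.
Accumulation ratio R = 1/(1 − f) ≈ 1/0.6227 ≈ 1.6059.
Single-dose peak C₀ = D/Vd = 499/27 ≈ 18.481 mcg/mL.
Steady-state peak Cmax,ss = C₀·R ≈ 18.481 × 1.6059 ≈ 29.679 mcg/mL.
One interval later, Cmin,ss = Cmax,ss·e^(−kτ) ≈ 29.679 × 0.3773 ≈ 11.198 mcg/mL.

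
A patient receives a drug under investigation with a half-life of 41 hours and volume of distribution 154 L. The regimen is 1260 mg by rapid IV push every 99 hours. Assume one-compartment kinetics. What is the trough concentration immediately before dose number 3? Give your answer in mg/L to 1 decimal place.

1.8 mg/L

f = (1/2)^(τ/t½) = (1/2)^(99/41) ≈ 0.1876.
C₀ = D/Vd = 1260/154 ≈ 8.182 mg/L.
Before the 3rd dose, 2 doses have been given. Superposition: Cmin = C₀·(f + f²).
≈ 8.182 × (0.1876 + 0.0352) ≈ 8.182 × 0.2228 ≈ 1.823 mg/L.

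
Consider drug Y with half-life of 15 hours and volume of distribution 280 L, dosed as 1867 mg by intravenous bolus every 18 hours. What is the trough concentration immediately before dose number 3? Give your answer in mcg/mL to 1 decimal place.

4.2 mcg/mL

f = (1/2)^(τ/t½) = (1/2)^(18/15) ≈ 0.4353.
C₀ = D/Vd = 1867/280 ≈ 6.668 mcg/mL.
Before the 3rd dose, 2 doses have been given. Superposition: Cmin = C₀·(f + f²).
≈ 6.668 × (0.4353 + 0.1895) ≈ 6.668 × 0.6248 ≈ 4.166 mcg/mL.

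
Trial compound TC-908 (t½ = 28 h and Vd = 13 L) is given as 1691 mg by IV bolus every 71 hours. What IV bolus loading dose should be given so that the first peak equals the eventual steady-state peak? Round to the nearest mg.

2043 mg

f = (1/2)^(71/28) ≈ 0.172454; accumulation ratio R = 1/(1−f) ≈ 1.20839.
Loading dose to hit Cmax,ss on first dose: D_load = D_maint·R ≈ 1691 × 1.20839 ≈ 2043.39 mg.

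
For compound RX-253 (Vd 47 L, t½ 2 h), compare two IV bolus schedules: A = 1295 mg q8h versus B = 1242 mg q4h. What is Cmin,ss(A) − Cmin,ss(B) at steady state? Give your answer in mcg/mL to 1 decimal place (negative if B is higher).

Regimen A: f = (1/2)^(8/2) ≈ 0.0625; Cmin,ss = (1295/47)·f/(1−f) ≈ 1.837 mcg/mL.
Regimen B: f = (1/2)^(4/2) ≈ 0.2500; Cmin,ss = (1242/47)·f/(1−f) ≈ 8.809 mcg/mL.
Difference ≈ 1.837 − 8.809 ≈ -6.972 mcg/mL.

-7.0 mcg/mL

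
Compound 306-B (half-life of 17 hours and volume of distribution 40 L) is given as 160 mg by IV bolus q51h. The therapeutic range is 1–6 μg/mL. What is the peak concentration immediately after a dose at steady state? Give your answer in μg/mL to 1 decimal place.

The dosing interval is 3 half-lives, so f = 2^(−3) = 0.125.
Accumulation ratio R = 1/(1 − f) = 1/0.875 = 8/7.
Single-dose peak C₀ = D/Vd = 160/40 = 4 μg/mL.
Steady-state peak Cmax,ss = C₀·R = 4 × 8/7 ≈ 4.571 μg/mL.
Peak 4.6 μg/mL vs MTC 6 μg/mL: below toxic threshold.

4.6 μg/mL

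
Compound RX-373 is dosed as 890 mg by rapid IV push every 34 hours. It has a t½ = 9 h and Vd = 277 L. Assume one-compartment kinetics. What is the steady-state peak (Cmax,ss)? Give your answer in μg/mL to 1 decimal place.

3.5 μg/mL

k = ln2/t½ = ln2/9 ≈ 0.077016 h⁻¹; fraction remaining f = e^(−kτ) = e^(−0.077016×34) ≈ 0.0729.
At steady state, accumulation factor R = 1/(1 − e^(−kτ)) ≈ 1.0786.
Single-dose peak C₀ = D/Vd = 890/277 ≈ 3.213 μg/mL.
Steady-state peak Cmax,ss = C₀·R ≈ 3.213 × 1.0786 ≈ 3.466 μg/mL.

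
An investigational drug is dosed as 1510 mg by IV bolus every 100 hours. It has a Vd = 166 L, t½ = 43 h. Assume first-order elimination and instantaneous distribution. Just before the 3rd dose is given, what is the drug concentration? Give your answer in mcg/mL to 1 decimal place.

2.2 mcg/mL

f = (1/2)^(τ/t½) = (1/2)^(100/43) ≈ 0.1995.
C₀ = D/Vd = 1510/166 ≈ 9.096 mcg/mL.
Before the 3rd dose, 2 doses have been given. Superposition: Cmin = C₀·(f + f²).
≈ 9.096 × (0.1995 + 0.0398) ≈ 9.096 × 0.2393 ≈ 2.177 mcg/mL.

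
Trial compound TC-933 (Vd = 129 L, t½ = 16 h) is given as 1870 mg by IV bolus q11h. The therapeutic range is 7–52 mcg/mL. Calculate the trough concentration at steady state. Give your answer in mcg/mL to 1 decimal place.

k = ln2/t½ = ln2/16 ≈ 0.043322 h⁻¹; fraction remaining f = e^(−kτ) = e^(−0.043322×11) ≈ 0.6209.
Single-dose peak C₀ = D/Vd = 1870/129 ≈ 14.496 mcg/mL.
Steady-state trough Cmin,ss = C₀·f/(1−f) ≈ 14.496 × 0.6209/0.3791 ≈ 23.742 mcg/mL.
Trough 23.7 mcg/mL vs MEC 7 mcg/mL: adequate.

23.7 mcg/mL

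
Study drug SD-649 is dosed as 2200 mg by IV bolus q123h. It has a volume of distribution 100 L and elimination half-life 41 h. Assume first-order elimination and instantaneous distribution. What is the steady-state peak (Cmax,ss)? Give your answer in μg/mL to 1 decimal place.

The dosing interval is 3 half-lives, so f = 2^(−3) = 0.125.
Accumulation ratio R = 1/(1 − f) = 1/0.875 = 8/7.
Single-dose peak C₀ = D/Vd = 2200/100 = 22 μg/mL.
Steady-state peak Cmax,ss = C₀·R = 22 × 8/7 ≈ 25.143 μg/mL.

25.1 μg/mL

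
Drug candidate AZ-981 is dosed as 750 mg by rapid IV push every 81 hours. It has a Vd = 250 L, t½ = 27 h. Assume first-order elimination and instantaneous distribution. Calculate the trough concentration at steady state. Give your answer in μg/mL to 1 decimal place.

The dosing interval is 3 half-lives, so f = 2^(−3) = 0.125.
At steady state, R = 1/(1 − 0.125) = 8/7.
Single-dose peak C₀ = D/Vd = 750/250 = 3 μg/mL.
Steady-state peak Cmax,ss = C₀·R = 3 × 8/7 ≈ 3.429 μg/mL.
Steady-state trough Cmin,ss = Cmax,ss·f ≈ 3.429 × 0.125 ≈ 0.429 μg/mL.

0.4 μg/mL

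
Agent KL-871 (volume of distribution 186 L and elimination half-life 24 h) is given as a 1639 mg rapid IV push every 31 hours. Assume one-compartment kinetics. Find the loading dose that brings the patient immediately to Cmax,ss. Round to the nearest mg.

f = (1/2)^(31/24) ≈ 0.408479; accumulation ratio R = 1/(1−f) ≈ 1.69056.
Loading dose to hit Cmax,ss on first dose: D_load = D_maint·R ≈ 1639 × 1.69056 ≈ 2770.83 mg.

2771 mg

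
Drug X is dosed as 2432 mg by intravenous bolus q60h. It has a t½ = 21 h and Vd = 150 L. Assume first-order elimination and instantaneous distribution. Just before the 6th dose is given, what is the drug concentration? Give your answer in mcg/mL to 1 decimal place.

2.6 mcg/mL

f = (1/2)^(τ/t½) = (1/2)^(60/21) ≈ 0.1380.
C₀ = D/Vd = 2432/150 ≈ 16.213 mcg/mL.
Before the 6th dose, 5 doses have been given. Superposition: Cmin = C₀·(f + f² + … + f^5).
≈ 16.213 × (0.1380 + 0.0190 + 0.0026 + 0.0004 + 0.0001) ≈ 16.213 × 0.1601 ≈ 2.596 mcg/mL.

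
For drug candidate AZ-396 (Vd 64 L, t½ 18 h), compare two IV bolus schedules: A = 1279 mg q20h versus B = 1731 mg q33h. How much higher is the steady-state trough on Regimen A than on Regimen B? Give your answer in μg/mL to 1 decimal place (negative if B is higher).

6.7 μg/mL

Regimen A: f = (1/2)^(20/18) ≈ 0.4629; Cmin,ss = (1279/64)·f/(1−f) ≈ 17.224 μg/mL.
Regimen B: f = (1/2)^(33/18) ≈ 0.2806; Cmin,ss = (1731/64)·f/(1−f) ≈ 10.550 μg/mL.
Difference ≈ 17.224 − 10.550 ≈ 6.674 μg/mL.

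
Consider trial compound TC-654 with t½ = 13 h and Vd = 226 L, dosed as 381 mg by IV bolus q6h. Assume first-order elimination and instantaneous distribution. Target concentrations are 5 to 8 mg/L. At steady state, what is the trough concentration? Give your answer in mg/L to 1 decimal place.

4.5 mg/L

Over one 6-h interval, 6/13 ≈ 0.46154 half-lives elapse, leaving f ≈ 0.7262 of each dose.
At steady state, accumulation factor R = 1/(1 − e^(−kτ)) ≈ 3.6523.
Each bolus raises the concentration by D/Vd = 381/226 ≈ 1.686 mg/L.
Cmax,ss = C₀/(1 − f) ≈ 1.686/0.2738 ≈ 6.158 mg/L.
Steady-state trough Cmin,ss = Cmax,ss·f ≈ 6.158 × 0.7262 ≈ 4.472 mg/L.
Trough 4.5 mg/L vs MEC 5 mg/L: subtherapeutic.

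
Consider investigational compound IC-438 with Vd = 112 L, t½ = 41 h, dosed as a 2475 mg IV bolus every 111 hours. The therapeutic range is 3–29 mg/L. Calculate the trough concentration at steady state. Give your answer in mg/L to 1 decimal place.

4.0 mg/L

k = ln2/t½ = ln2/41 ≈ 0.016906 h⁻¹; fraction remaining f = e^(−kτ) = e^(−0.016906×111) ≈ 0.1531.
Single-dose peak C₀ = D/Vd = 2475/112 ≈ 22.098 mg/L.
Steady-state trough Cmin,ss = C₀·f/(1−f) ≈ 22.098 × 0.1531/0.8469 ≈ 3.995 mg/L.
Trough 4.0 mg/L vs MEC 3 mg/L: adequate.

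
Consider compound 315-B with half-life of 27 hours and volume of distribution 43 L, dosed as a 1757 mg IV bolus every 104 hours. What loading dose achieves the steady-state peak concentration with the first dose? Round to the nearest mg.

1888 mg

f = (1/2)^(104/27) ≈ 0.069259; accumulation ratio R = 1/(1−f) ≈ 1.07441.
Loading dose to hit Cmax,ss on first dose: D_load = D_maint·R ≈ 1757 × 1.07441 ≈ 1887.74 mg.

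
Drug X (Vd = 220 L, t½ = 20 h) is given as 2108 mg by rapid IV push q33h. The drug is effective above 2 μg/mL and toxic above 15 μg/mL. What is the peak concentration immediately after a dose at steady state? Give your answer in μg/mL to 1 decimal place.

k = ln2/t½ = ln2/20 ≈ 0.034657 h⁻¹; fraction remaining f = e^(−kτ) = e^(−0.034657×33) ≈ 0.3186.
Accumulation ratio R = 1/(1 − f) ≈ 1/0.6814 ≈ 1.4676.
Each bolus raises the concentration by D/Vd = 2108/220 ≈ 9.582 μg/mL.
Cmax,ss = C₀/(1 − f) ≈ 9.582/0.6814 ≈ 14.062 μg/mL.
Peak 14.1 μg/mL vs MTC 15 μg/mL: below toxic threshold.

14.1 μg/mL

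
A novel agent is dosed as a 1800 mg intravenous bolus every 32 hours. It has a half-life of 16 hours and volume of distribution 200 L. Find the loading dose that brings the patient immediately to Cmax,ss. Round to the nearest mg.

f = (1/2)^(32/16) ≈ 0.250000; accumulation ratio R = 1/(1−f) ≈ 1.33333.
Loading dose to hit Cmax,ss on first dose: D_load = D_maint·R ≈ 1800 × 1.33333 ≈ 2399.99 mg.

2400 mg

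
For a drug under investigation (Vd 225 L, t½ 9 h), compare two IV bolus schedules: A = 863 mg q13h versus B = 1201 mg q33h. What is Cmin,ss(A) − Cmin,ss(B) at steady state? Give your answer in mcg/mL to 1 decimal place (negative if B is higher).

Regimen A: f = (1/2)^(13/9) ≈ 0.3674; Cmin,ss = (863/225)·f/(1−f) ≈ 2.228 mcg/mL.
Regimen B: f = (1/2)^(33/9) ≈ 0.0787; Cmin,ss = (1201/225)·f/(1−f) ≈ 0.456 mcg/mL.
Difference ≈ 2.228 − 0.456 ≈ 1.772 mcg/mL.

1.8 mcg/mL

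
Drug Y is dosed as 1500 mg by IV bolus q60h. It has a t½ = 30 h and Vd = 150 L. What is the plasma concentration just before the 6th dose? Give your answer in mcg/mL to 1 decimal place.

f = (1/2)^(τ/t½) = (1/2)^(60/30) ≈ 0.2500.
C₀ = D/Vd = 1500/150 ≈ 10.000 mcg/mL.
Before the 6th dose, 5 doses have been given. Superposition: Cmin = C₀·(f + f² + … + f^5).
≈ 10.000 × (0.2500 + 0.0625 + 0.0156 + 0.0039 + 0.0010) ≈ 10.000 × 0.3330 ≈ 3.330 mcg/mL.

3.3 mcg/mL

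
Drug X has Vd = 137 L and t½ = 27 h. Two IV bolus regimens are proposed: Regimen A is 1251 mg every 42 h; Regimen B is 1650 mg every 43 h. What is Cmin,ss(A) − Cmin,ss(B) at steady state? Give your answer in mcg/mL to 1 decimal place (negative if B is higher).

Regimen A: f = (1/2)^(42/27) ≈ 0.3402; Cmin,ss = (1251/137)·f/(1−f) ≈ 4.708 mcg/mL.
Regimen B: f = (1/2)^(43/27) ≈ 0.3316; Cmin,ss = (1650/137)·f/(1−f) ≈ 5.975 mcg/mL.
Difference ≈ 4.708 − 5.975 ≈ -1.267 mcg/mL.

-1.3 mcg/mL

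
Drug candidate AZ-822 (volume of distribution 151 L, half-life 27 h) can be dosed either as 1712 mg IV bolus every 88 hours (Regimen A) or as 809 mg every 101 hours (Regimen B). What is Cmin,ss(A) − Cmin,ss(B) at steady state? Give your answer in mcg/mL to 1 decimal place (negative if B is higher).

Regimen A: f = (1/2)^(88/27) ≈ 0.1044; Cmin,ss = (1712/151)·f/(1−f) ≈ 1.322 mcg/mL.
Regimen B: f = (1/2)^(101/27) ≈ 0.0748; Cmin,ss = (809/151)·f/(1−f) ≈ 0.433 mcg/mL.
Difference ≈ 1.322 − 0.433 ≈ 0.889 mcg/mL.

0.9 mcg/mL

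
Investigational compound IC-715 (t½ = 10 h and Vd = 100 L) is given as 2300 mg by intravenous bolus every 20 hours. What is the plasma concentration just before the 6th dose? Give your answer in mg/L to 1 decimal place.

f = (1/2)^(τ/t½) = (1/2)^(20/10) ≈ 0.2500.
C₀ = D/Vd = 2300/100 ≈ 23.000 mg/L.
Before the 6th dose, 5 doses have been given. Superposition: Cmin = C₀·(f + f² + … + f^5).
≈ 23.000 × (0.2500 + 0.0625 + 0.0156 + 0.0039 + 0.0010) ≈ 23.000 × 0.3330 ≈ 7.659 mg/L.

7.7 mg/L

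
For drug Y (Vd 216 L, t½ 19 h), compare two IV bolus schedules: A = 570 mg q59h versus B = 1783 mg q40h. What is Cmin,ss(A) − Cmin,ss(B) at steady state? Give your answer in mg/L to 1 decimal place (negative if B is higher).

-2.2 mg/L

Regimen A: f = (1/2)^(59/19) ≈ 0.1162; Cmin,ss = (570/216)·f/(1−f) ≈ 0.347 mg/L.
Regimen B: f = (1/2)^(40/19) ≈ 0.2324; Cmin,ss = (1783/216)·f/(1−f) ≈ 2.499 mg/L.
Difference ≈ 0.347 − 2.499 ≈ -2.152 mg/L.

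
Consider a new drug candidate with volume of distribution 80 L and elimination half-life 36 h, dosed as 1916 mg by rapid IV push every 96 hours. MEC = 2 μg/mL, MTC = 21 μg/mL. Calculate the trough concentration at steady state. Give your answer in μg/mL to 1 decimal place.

4.5 μg/mL

Over one 96-h interval, 96/36 ≈ 2.6667 half-lives elapse, leaving f ≈ 0.1575 of each dose.
Each bolus raises the concentration by D/Vd = 1916/80 ≈ 23.950 μg/mL.
Steady-state trough Cmin,ss = C₀·f/(1−f) ≈ 23.950 × 0.1575/0.8425 ≈ 4.477 μg/mL.
Trough 4.5 μg/mL vs MEC 2 μg/mL: adequate.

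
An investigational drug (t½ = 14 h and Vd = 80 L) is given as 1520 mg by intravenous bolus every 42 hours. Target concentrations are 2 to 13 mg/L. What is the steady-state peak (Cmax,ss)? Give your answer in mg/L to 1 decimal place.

τ = 42 h = 3 half-lives, so f = (1/2)^3 = 0.125.
At steady state, R = 1/(1 − 0.125) = 8/7.
Single-dose peak C₀ = D/Vd = 1520/80 = 19 mg/L.
Steady-state peak Cmax,ss = C₀·R = 19 × 8/7 ≈ 21.714 mg/L.
Peak 21.7 mg/L vs MTC 13 mg/L: exceeds toxic threshold.

21.7 mg/L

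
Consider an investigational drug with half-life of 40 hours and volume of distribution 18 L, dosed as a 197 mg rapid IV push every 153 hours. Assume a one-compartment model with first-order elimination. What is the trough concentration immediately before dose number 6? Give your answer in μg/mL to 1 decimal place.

0.8 μg/mL

f = (1/2)^(τ/t½) = (1/2)^(153/40) ≈ 0.0706.
C₀ = D/Vd = 197/18 ≈ 10.944 μg/mL.
Before the 6th dose, 5 doses have been given. Superposition: Cmin = C₀·(f + f² + … + f^5).
≈ 10.944 × (0.0706 + 0.0050 + 0.0004 + 0.0000 + 0.0000) ≈ 10.944 × 0.0760 ≈ 0.832 μg/mL.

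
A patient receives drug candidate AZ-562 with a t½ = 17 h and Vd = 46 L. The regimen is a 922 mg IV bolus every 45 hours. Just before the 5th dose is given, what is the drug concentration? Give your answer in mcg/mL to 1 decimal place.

f = (1/2)^(τ/t½) = (1/2)^(45/17) ≈ 0.1596.
C₀ = D/Vd = 922/46 ≈ 20.043 mcg/mL.
Before the 5th dose, 4 doses have been given. Superposition: Cmin = C₀·(f + f² + … + f^4).
≈ 20.043 × (0.1596 + 0.0255 + 0.0041 + 0.0006) ≈ 20.043 × 0.1898 ≈ 3.804 mcg/mL.

3.8 mcg/mL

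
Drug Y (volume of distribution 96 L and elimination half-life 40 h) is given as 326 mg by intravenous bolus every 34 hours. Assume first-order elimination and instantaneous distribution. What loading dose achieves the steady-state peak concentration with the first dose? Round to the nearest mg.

732 mg

f = (1/2)^(34/40) ≈ 0.554785; accumulation ratio R = 1/(1−f) ≈ 2.24611.
Loading dose to hit Cmax,ss on first dose: D_load = D_maint·R ≈ 326 × 2.24611 ≈ 732.23 mg.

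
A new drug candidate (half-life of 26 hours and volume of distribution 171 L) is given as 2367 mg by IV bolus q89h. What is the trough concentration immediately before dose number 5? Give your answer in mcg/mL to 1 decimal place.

1.4 mcg/mL

f = (1/2)^(τ/t½) = (1/2)^(89/26) ≈ 0.0932.
C₀ = D/Vd = 2367/171 ≈ 13.842 mcg/mL.
Before the 5th dose, 4 doses have been given. Superposition: Cmin = C₀·(f + f² + … + f^4).
≈ 13.842 × (0.0932 + 0.0087 + 0.0008 + 0.0001) ≈ 13.842 × 0.1028 ≈ 1.423 mcg/mL.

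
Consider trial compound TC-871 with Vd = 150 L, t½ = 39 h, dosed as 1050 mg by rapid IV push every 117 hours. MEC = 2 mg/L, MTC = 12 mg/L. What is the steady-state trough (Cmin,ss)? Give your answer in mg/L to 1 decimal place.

1.0 mg/L

τ = 117 h = 3 half-lives, so f = (1/2)^3 = 0.125.
Accumulation ratio R = 1/(1 − f) = 1/0.875 = 8/7.
Single-dose peak C₀ = D/Vd = 1050/150 = 7 mg/L.
Steady-state peak Cmax,ss = C₀·R = 7 × 8/7 ≈ 8.000 mg/L.
Steady-state trough Cmin,ss = Cmax,ss·f ≈ 8.000 × 0.125 ≈ 1.000 mg/L.
Trough 1.0 mg/L vs MEC 2 mg/L: subtherapeutic.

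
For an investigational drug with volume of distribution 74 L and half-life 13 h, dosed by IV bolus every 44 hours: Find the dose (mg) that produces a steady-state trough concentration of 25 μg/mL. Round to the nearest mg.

τ/t½ = 44/13 ≈ 3.3846, so f = (1/2)^(44/13) ≈ 0.095748.
Cmin,ss = (D/Vd)·f/(1−f), so D = Cmin,ss·Vd·(1−f)/f.
D = 25 × 74 × (1−f)/f ≈ 25 × 74 × 9.44408 ≈ 17471.55 mg.

17472 mg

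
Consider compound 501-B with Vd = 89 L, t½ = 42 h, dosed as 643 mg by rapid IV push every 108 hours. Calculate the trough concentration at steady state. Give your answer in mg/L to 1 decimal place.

k = ln2/t½ = ln2/42 ≈ 0.016504 h⁻¹; fraction remaining f = e^(−kτ) = e^(−0.016504×108) ≈ 0.1682.
Single-dose peak C₀ = D/Vd = 643/89 ≈ 7.225 mg/L.
Steady-state trough Cmin,ss = C₀·f/(1−f) ≈ 7.225 × 0.1682/0.8318 ≈ 1.461 mg/L.

1.5 mg/L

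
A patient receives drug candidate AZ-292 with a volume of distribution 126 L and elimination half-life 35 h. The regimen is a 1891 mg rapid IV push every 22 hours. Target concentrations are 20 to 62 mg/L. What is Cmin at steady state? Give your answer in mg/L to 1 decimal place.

27.5 mg/L

Over one 22-h interval, 22/35 ≈ 0.62857 half-lives elapse, leaving f ≈ 0.6468 of each dose.
Each bolus raises the concentration by D/Vd = 1891/126 ≈ 15.008 mg/L.
Steady-state trough Cmin,ss = C₀·f/(1−f) ≈ 15.008 × 0.6468/0.3532 ≈ 27.484 mg/L.
Trough 27.5 mg/L vs MEC 20 mg/L: adequate.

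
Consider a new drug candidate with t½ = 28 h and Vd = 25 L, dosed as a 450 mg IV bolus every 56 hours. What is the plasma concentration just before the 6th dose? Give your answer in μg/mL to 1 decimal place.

6.0 μg/mL

f = (1/2)^(τ/t½) = (1/2)^(56/28) ≈ 0.2500.
C₀ = D/Vd = 450/25 ≈ 18.000 μg/mL.
Before the 6th dose, 5 doses have been given. Superposition: Cmin = C₀·(f + f² + … + f^5).
≈ 18.000 × (0.2500 + 0.0625 + 0.0156 + 0.0039 + 0.0010) ≈ 18.000 × 0.3330 ≈ 5.994 μg/mL.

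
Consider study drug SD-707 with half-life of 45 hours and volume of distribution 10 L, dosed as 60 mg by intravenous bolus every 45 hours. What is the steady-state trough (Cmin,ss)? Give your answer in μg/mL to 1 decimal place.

τ = 45 h = 1 half-life, so f = (1/2)^1 = 0.5.
Accumulation ratio R = 1/(1 − f) = 1/0.5 = 2/1.
Single-dose peak C₀ = D/Vd = 60/10 = 6 μg/mL.
Steady-state peak Cmax,ss = C₀·R = 6 × 2/1 ≈ 12.000 μg/mL.
Steady-state trough Cmin,ss = Cmax,ss·f ≈ 12.000 × 0.5 ≈ 6.000 μg/mL.

6.0 μg/mL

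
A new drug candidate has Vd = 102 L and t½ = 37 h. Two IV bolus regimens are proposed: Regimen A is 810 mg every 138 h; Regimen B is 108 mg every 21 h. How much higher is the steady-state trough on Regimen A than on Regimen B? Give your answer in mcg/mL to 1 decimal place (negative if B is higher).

Regimen A: f = (1/2)^(138/37) ≈ 0.0754; Cmin,ss = (810/102)·f/(1−f) ≈ 0.648 mcg/mL.
Regimen B: f = (1/2)^(21/37) ≈ 0.6748; Cmin,ss = (108/102)·f/(1−f) ≈ 2.197 mcg/mL.
Difference ≈ 0.648 − 2.197 ≈ -1.549 mcg/mL.

-1.5 mcg/mL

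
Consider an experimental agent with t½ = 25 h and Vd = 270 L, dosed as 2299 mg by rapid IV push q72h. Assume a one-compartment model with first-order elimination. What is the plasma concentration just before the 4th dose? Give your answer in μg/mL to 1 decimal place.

1.3 μg/mL

f = (1/2)^(τ/t½) = (1/2)^(72/25) ≈ 0.1358.
C₀ = D/Vd = 2299/270 ≈ 8.515 μg/mL.
Before the 4th dose, 3 doses have been given. Superposition: Cmin = C₀·(f + f² + … + f^3).
≈ 8.515 × (0.1358 + 0.0184 + 0.0025) ≈ 8.515 × 0.1567 ≈ 1.334 μg/mL.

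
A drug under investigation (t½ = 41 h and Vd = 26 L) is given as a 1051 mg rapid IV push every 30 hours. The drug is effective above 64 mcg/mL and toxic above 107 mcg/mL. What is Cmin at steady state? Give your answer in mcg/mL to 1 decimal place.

k = ln2/t½ = ln2/41 ≈ 0.016906 h⁻¹; fraction remaining f = e^(−kτ) = e^(−0.016906×30) ≈ 0.6022.
Accumulation ratio R = 1/(1 − f) ≈ 1/0.3978 ≈ 2.5138.
Each bolus raises the concentration by D/Vd = 1051/26 ≈ 40.423 mcg/mL.
Cmax,ss = C₀/(1 − f) ≈ 40.423/0.3978 ≈ 101.616 mcg/mL.
One interval later, Cmin,ss = Cmax,ss·e^(−kτ) ≈ 101.616 × 0.6022 ≈ 61.193 mcg/mL.
Trough 61.2 mcg/mL vs MEC 64 mcg/mL: subtherapeutic.

61.2 mcg/mL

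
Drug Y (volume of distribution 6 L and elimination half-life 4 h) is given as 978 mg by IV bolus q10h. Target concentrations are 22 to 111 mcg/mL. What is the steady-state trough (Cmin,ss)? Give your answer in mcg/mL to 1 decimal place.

35.0 mcg/mL

τ/t½ = 10/4 ≈ 2.5, so fraction remaining f = (1/2)^(10/4) ≈ 0.1768.
Each bolus raises the concentration by D/Vd = 978/6 ≈ 163.000 mcg/mL.
Steady-state trough Cmin,ss = C₀·f/(1−f) ≈ 163.000 × 0.1768/0.8232 ≈ 35.008 mcg/mL.
Trough 35.0 mcg/mL vs MEC 22 mcg/mL: adequate.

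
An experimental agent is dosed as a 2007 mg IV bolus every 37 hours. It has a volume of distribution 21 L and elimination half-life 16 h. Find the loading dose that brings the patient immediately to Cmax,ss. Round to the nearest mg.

2513 mg

f = (1/2)^(37/16) ≈ 0.201311; accumulation ratio R = 1/(1−f) ≈ 1.25205.
Loading dose to hit Cmax,ss on first dose: D_load = D_maint·R ≈ 2007 × 1.25205 ≈ 2512.86 mg.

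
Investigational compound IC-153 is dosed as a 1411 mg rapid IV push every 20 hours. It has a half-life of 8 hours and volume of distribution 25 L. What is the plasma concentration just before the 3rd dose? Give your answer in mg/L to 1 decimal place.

11.7 mg/L

f = (1/2)^(τ/t½) = (1/2)^(20/8) ≈ 0.1768.
C₀ = D/Vd = 1411/25 ≈ 56.440 mg/L.
Before the 3rd dose, 2 doses have been given. Superposition: Cmin = C₀·(f + f²).
≈ 56.440 × (0.1768 + 0.0313) ≈ 56.440 × 0.2081 ≈ 11.745 mg/L.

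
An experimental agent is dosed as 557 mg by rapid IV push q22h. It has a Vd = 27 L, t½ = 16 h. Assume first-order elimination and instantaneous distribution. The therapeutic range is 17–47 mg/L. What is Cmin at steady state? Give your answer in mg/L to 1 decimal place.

τ/t½ = 22/16 ≈ 1.375, so fraction remaining f = (1/2)^(22/16) ≈ 0.3856.
Accumulation ratio R = 1/(1 − f) ≈ 1/0.6144 ≈ 1.6276.
Single-dose peak C₀ = D/Vd = 557/27 ≈ 20.630 mg/L.
Cmax,ss = C₀/(1 − f) ≈ 20.630/0.6144 ≈ 33.577 mg/L.
One interval later, Cmin,ss = Cmax,ss·e^(−kτ) ≈ 33.577 × 0.3856 ≈ 12.947 mg/L.
Trough 12.9 mg/L vs MEC 17 mg/L: subtherapeutic.

12.9 mg/L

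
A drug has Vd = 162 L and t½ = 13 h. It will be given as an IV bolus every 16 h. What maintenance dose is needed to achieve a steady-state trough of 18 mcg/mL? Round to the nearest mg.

3928 mg

τ/t½ = 16/13 ≈ 1.2308, so f = (1/2)^(16/13) ≈ 0.426090.
Cmin,ss = (D/Vd)·f/(1−f), so D = Cmin,ss·Vd·(1−f)/f.
D = 18 × 162 × (1−f)/f ≈ 18 × 162 × 1.34692 ≈ 3927.62 mg.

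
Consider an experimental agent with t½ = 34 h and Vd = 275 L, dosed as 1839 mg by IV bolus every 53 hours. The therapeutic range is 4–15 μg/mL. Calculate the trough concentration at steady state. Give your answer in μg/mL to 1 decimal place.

k = ln2/t½ = ln2/34 ≈ 0.020387 h⁻¹; fraction remaining f = e^(−kτ) = e^(−0.020387×53) ≈ 0.3394.
At steady state, accumulation factor R = 1/(1 − e^(−kτ)) ≈ 1.5138.
Each bolus raises the concentration by D/Vd = 1839/275 ≈ 6.687 μg/mL.
Cmax,ss = C₀/(1 − f) ≈ 6.687/0.6606 ≈ 10.123 μg/mL.
One interval later, Cmin,ss = Cmax,ss·e^(−kτ) ≈ 10.123 × 0.3394 ≈ 3.436 μg/mL.
Trough 3.4 μg/mL vs MEC 4 μg/mL: subtherapeutic.

3.4 μg/mL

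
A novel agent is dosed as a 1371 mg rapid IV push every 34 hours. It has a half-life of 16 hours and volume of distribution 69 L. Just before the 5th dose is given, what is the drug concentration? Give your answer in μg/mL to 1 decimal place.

f = (1/2)^(τ/t½) = (1/2)^(34/16) ≈ 0.2293.
C₀ = D/Vd = 1371/69 ≈ 19.870 μg/mL.
Before the 5th dose, 4 doses have been given. Superposition: Cmin = C₀·(f + f² + … + f^4).
≈ 19.870 × (0.2293 + 0.0526 + 0.0121 + 0.0028) ≈ 19.870 × 0.2968 ≈ 5.897 μg/mL.

5.9 μg/mL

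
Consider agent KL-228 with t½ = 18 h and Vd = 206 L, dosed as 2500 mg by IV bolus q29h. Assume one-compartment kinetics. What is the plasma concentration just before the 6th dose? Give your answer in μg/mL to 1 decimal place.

5.9 μg/mL

f = (1/2)^(τ/t½) = (1/2)^(29/18) ≈ 0.3273.
C₀ = D/Vd = 2500/206 ≈ 12.136 μg/mL.
Before the 6th dose, 5 doses have been given. Superposition: Cmin = C₀·(f + f² + … + f^5).
≈ 12.136 × (0.3273 + 0.1071 + 0.0351 + 0.0115 + 0.0038) ≈ 12.136 × 0.4848 ≈ 5.884 μg/mL.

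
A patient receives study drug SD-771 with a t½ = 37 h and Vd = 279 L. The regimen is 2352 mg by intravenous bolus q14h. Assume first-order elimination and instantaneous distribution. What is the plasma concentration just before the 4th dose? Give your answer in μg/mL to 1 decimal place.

15.3 μg/mL

f = (1/2)^(τ/t½) = (1/2)^(14/37) ≈ 0.7693.
C₀ = D/Vd = 2352/279 ≈ 8.430 μg/mL.
Before the 4th dose, 3 doses have been given. Superposition: Cmin = C₀·(f + f² + … + f^3).
≈ 8.430 × (0.7693 + 0.5918 + 0.4553) ≈ 8.430 × 1.8164 ≈ 15.312 μg/mL.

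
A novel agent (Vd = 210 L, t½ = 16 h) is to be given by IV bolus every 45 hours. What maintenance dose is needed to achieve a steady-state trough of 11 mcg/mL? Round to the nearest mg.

τ/t½ = 45/16 ≈ 2.8125, so f = (1/2)^(45/16) ≈ 0.142349.
Cmin,ss = (D/Vd)·f/(1−f), so D = Cmin,ss·Vd·(1−f)/f.
D = 11 × 210 × (1−f)/f ≈ 11 × 210 × 6.02499 ≈ 13917.73 mg.

13918 mg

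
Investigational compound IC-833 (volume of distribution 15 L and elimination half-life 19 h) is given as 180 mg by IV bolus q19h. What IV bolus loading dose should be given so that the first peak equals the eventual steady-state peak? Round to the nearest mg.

f = (1/2)^(19/19) ≈ 0.500000; accumulation ratio R = 1/(1−f) ≈ 2.00000.
Loading dose to hit Cmax,ss on first dose: D_load = D_maint·R ≈ 180 × 2.00000 ≈ 360.00 mg.

360 mg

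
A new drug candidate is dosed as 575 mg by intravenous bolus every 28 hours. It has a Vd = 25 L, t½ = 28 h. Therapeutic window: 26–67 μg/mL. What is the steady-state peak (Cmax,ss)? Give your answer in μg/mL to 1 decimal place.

The dosing interval is 1 half-life, so f = 2^(−1) = 0.5.
At steady state, R = 1/(1 − 0.5) = 2/1.
Single-dose peak C₀ = D/Vd = 575/25 = 23 μg/mL.
Steady-state peak Cmax,ss = C₀·R = 23 × 2/1 ≈ 46.000 μg/mL.
Peak 46.0 μg/mL vs MTC 67 μg/mL: below toxic threshold.

46.0 μg/mL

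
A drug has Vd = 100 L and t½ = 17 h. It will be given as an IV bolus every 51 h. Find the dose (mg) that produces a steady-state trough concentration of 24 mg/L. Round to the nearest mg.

τ/t½ = 51/17 ≈ 3, so f = (1/2)^(51/17) ≈ 0.125000.
Cmin,ss = (D/Vd)·f/(1−f), so D = Cmin,ss·Vd·(1−f)/f.
D = 24 × 100 × (1−f)/f ≈ 24 × 100 × 7.00000 ≈ 16800.00 mg.

16800 mg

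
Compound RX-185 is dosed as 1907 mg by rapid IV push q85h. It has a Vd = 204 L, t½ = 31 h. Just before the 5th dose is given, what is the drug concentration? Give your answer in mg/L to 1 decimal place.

f = (1/2)^(τ/t½) = (1/2)^(85/31) ≈ 0.1495.
C₀ = D/Vd = 1907/204 ≈ 9.348 mg/L.
Before the 5th dose, 4 doses have been given. Superposition: Cmin = C₀·(f + f² + … + f^4).
≈ 9.348 × (0.1495 + 0.0224 + 0.0033 + 0.0005) ≈ 9.348 × 0.1757 ≈ 1.642 mg/L.

1.6 mg/L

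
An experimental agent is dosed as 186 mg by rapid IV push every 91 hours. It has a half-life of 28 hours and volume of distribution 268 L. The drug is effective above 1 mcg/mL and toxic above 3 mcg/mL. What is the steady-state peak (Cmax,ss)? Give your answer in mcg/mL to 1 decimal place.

0.8 mcg/mL

k = ln2/t½ = ln2/28 ≈ 0.024755 h⁻¹; fraction remaining f = e^(−kτ) = e^(−0.024755×91) ≈ 0.1051.
At steady state, accumulation factor R = 1/(1 − e^(−kτ)) ≈ 1.1174.
Each bolus raises the concentration by D/Vd = 186/268 ≈ 0.694 mcg/mL.
Cmax,ss = C₀/(1 − f) ≈ 0.694/0.8949 ≈ 0.776 mcg/mL.
Peak 0.8 mcg/mL vs MTC 3 mcg/mL: below toxic threshold.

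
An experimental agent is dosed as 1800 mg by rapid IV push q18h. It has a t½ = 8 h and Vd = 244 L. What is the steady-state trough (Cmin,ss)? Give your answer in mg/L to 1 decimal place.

2.0 mg/L

Over one 18-h interval, 18/8 ≈ 2.25 half-lives elapse, leaving f ≈ 0.2102 of each dose.
Single-dose peak C₀ = D/Vd = 1800/244 ≈ 7.377 mg/L.
Steady-state trough Cmin,ss = C₀·f/(1−f) ≈ 7.377 × 0.2102/0.7898 ≈ 1.963 mg/L.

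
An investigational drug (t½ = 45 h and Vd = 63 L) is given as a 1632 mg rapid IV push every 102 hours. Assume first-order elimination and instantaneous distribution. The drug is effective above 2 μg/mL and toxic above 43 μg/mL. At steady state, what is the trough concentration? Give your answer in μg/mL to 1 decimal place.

6.8 μg/mL

Over one 102-h interval, 102/45 ≈ 2.2667 half-lives elapse, leaving f ≈ 0.2078 of each dose.
Each bolus raises the concentration by D/Vd = 1632/63 ≈ 25.905 μg/mL.
Steady-state trough Cmin,ss = C₀·f/(1−f) ≈ 25.905 × 0.2078/0.7922 ≈ 6.795 μg/mL.
Trough 6.8 μg/mL vs MEC 2 μg/mL: adequate.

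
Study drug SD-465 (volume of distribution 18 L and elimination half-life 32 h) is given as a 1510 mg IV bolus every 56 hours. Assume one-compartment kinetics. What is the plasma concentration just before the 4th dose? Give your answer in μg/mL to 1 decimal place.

f = (1/2)^(τ/t½) = (1/2)^(56/32) ≈ 0.2973.
C₀ = D/Vd = 1510/18 ≈ 83.889 μg/mL.
Before the 4th dose, 3 doses have been given. Superposition: Cmin = C₀·(f + f² + … + f^3).
≈ 83.889 × (0.2973 + 0.0884 + 0.0263) ≈ 83.889 × 0.4120 ≈ 34.562 μg/mL.

34.6 μg/mL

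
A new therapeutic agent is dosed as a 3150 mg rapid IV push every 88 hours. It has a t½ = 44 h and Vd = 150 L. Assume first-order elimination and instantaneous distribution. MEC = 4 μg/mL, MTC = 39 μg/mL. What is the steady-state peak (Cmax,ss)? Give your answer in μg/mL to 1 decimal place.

The dosing interval is 2 half-lives, so f = 2^(−2) = 0.25.
Accumulation ratio R = 1/(1 − f) = 1/0.75 = 4/3.
Single-dose peak C₀ = D/Vd = 3150/150 = 21 μg/mL.
Steady-state peak Cmax,ss = C₀·R = 21 × 4/3 ≈ 28.000 μg/mL.
Peak 28.0 μg/mL vs MTC 39 μg/mL: below toxic threshold.

28.0 μg/mL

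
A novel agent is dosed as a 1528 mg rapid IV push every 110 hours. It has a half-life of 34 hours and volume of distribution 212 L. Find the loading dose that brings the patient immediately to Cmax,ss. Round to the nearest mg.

1710 mg

f = (1/2)^(110/34) ≈ 0.106189; accumulation ratio R = 1/(1−f) ≈ 1.11880.
Loading dose to hit Cmax,ss on first dose: D_load = D_maint·R ≈ 1528 × 1.11880 ≈ 1709.53 mg.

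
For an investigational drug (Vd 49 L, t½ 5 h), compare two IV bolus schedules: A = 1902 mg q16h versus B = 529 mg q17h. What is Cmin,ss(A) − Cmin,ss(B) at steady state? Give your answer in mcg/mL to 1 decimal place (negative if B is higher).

3.6 mcg/mL

Regimen A: f = (1/2)^(16/5) ≈ 0.1088; Cmin,ss = (1902/49)·f/(1−f) ≈ 4.739 mcg/mL.
Regimen B: f = (1/2)^(17/5) ≈ 0.0947; Cmin,ss = (529/49)·f/(1−f) ≈ 1.129 mcg/mL.
Difference ≈ 4.739 − 1.129 ≈ 3.610 mcg/mL.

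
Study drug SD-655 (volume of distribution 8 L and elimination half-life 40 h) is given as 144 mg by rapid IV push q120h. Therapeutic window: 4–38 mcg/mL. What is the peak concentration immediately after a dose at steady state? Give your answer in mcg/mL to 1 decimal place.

20.6 mcg/mL

τ = 120 h = 3 half-lives, so f = (1/2)^3 = 0.125.
At steady state, R = 1/(1 − 0.125) = 8/7.
Single-dose peak C₀ = D/Vd = 144/8 = 18 mcg/mL.
Steady-state peak Cmax,ss = C₀·R = 18 × 8/7 ≈ 20.571 mcg/mL.
Peak 20.6 mcg/mL vs MTC 38 mcg/mL: below toxic threshold.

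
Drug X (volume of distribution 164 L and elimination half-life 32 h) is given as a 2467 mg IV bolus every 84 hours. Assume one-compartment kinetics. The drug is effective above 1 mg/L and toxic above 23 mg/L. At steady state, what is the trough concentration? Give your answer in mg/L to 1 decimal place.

2.9 mg/L

Over one 84-h interval, 84/32 ≈ 2.625 half-lives elapse, leaving f ≈ 0.1621 of each dose.
Single-dose peak C₀ = D/Vd = 2467/164 ≈ 15.043 mg/L.
Steady-state trough Cmin,ss = C₀·f/(1−f) ≈ 15.043 × 0.1621/0.8379 ≈ 2.910 mg/L.
Trough 2.9 mg/L vs MEC 1 mg/L: adequate.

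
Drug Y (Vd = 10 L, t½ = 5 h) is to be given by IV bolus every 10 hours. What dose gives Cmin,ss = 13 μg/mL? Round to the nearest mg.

τ/t½ = 10/5 ≈ 2, so f = (1/2)^(10/5) ≈ 0.250000.
Cmin,ss = (D/Vd)·f/(1−f), so D = Cmin,ss·Vd·(1−f)/f.
D = 13 × 10 × (1−f)/f ≈ 13 × 10 × 3.00000 ≈ 390.00 mg.

390 mg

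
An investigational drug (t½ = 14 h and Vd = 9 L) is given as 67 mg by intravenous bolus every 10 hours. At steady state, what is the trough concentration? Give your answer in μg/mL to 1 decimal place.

11.6 μg/mL

k = ln2/t½ = ln2/14 ≈ 0.049511 h⁻¹; fraction remaining f = e^(−kτ) = e^(−0.049511×10) ≈ 0.6095.
Accumulation ratio R = 1/(1 − f) ≈ 1/0.3905 ≈ 2.5608.
Each bolus raises the concentration by D/Vd = 67/9 ≈ 7.444 μg/mL.
Steady-state peak Cmax,ss = C₀·R ≈ 7.444 × 2.5608 ≈ 19.063 μg/mL.
One interval later, Cmin,ss = Cmax,ss·e^(−kτ) ≈ 19.063 × 0.6095 ≈ 11.619 μg/mL.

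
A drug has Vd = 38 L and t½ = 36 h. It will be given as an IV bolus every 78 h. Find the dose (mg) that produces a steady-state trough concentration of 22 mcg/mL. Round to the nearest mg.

2918 mg

τ/t½ = 78/36 ≈ 2.1667, so f = (1/2)^(78/36) ≈ 0.222725.
Cmin,ss = (D/Vd)·f/(1−f), so D = Cmin,ss·Vd·(1−f)/f.
D = 22 × 38 × (1−f)/f ≈ 22 × 38 × 3.48984 ≈ 2917.51 mg.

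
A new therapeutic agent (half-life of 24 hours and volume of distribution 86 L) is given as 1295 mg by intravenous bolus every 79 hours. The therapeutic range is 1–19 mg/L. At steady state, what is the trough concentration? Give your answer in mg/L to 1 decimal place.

1.7 mg/L

Over one 79-h interval, 79/24 ≈ 3.2917 half-lives elapse, leaving f ≈ 0.1021 of each dose.
Accumulation ratio R = 1/(1 − f) ≈ 1/0.8979 ≈ 1.1137.
Each bolus raises the concentration by D/Vd = 1295/86 ≈ 15.058 mg/L.
Steady-state peak Cmax,ss = C₀·R ≈ 15.058 × 1.1137 ≈ 16.770 mg/L.
One interval later, Cmin,ss = Cmax,ss·e^(−kτ) ≈ 16.770 × 0.1021 ≈ 1.712 mg/L.
Trough 1.7 mg/L vs MEC 1 mg/L: adequate.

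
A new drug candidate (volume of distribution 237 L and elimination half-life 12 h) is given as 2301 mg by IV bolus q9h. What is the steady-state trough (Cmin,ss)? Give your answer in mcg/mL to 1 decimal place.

14.2 mcg/mL

τ/t½ = 9/12 ≈ 0.75, so fraction remaining f = (1/2)^(9/12) ≈ 0.5946.
Accumulation ratio R = 1/(1 − f) ≈ 1/0.4054 ≈ 2.4667.
Each bolus raises the concentration by D/Vd = 2301/237 ≈ 9.709 mcg/mL.
Steady-state peak Cmax,ss = C₀·R ≈ 9.709 × 2.4667 ≈ 23.949 mcg/mL.
Steady-state trough Cmin,ss = Cmax,ss·f ≈ 23.949 × 0.5946 ≈ 14.240 mcg/mL.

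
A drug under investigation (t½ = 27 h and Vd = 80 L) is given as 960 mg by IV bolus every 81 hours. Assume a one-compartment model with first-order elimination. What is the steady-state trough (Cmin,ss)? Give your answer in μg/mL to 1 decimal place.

The dosing interval is 3 half-lives, so f = 2^(−3) = 0.125.
Accumulation ratio R = 1/(1 − f) = 1/0.875 = 8/7.
Single-dose peak C₀ = D/Vd = 960/80 = 12 μg/mL.
Steady-state peak Cmax,ss = C₀·R = 12 × 8/7 ≈ 13.714 μg/mL.
Steady-state trough Cmin,ss = Cmax,ss·f ≈ 13.714 × 0.125 ≈ 1.714 μg/mL.

1.7 μg/mL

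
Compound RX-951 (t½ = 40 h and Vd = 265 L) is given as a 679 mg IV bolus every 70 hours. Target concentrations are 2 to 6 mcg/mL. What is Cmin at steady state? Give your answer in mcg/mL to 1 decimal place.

1.1 mcg/mL

Over one 70-h interval, 70/40 ≈ 1.75 half-lives elapse, leaving f ≈ 0.2973 of each dose.
Single-dose peak C₀ = D/Vd = 679/265 ≈ 2.562 mcg/mL.
Steady-state trough Cmin,ss = C₀·f/(1−f) ≈ 2.562 × 0.2973/0.7027 ≈ 1.084 mcg/mL.
Trough 1.1 mcg/mL vs MEC 2 mcg/mL: subtherapeutic.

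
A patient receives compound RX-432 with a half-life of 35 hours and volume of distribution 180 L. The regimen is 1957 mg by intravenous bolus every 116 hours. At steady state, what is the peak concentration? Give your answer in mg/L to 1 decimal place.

k = ln2/t½ = ln2/35 ≈ 0.019804 h⁻¹; fraction remaining f = e^(−kτ) = e^(−0.019804×116) ≈ 0.1005.
Accumulation ratio R = 1/(1 − f) ≈ 1/0.8995 ≈ 1.1117.
Single-dose peak C₀ = D/Vd = 1957/180 ≈ 10.872 mg/L.
Cmax,ss = C₀/(1 − f) ≈ 10.872/0.8995 ≈ 12.087 mg/L.

12.1 mg/L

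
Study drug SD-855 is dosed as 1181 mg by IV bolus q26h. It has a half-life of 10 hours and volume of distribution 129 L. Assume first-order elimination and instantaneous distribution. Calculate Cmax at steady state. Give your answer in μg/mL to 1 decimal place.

τ/t½ = 26/10 ≈ 2.6, so fraction remaining f = (1/2)^(26/10) ≈ 0.1649.
At steady state, accumulation factor R = 1/(1 − e^(−kτ)) ≈ 1.1975.
Single-dose peak C₀ = D/Vd = 1181/129 ≈ 9.155 μg/mL.
Cmax,ss = C₀/(1 − f) ≈ 9.155/0.8351 ≈ 10.963 μg/mL.

11.0 μg/mL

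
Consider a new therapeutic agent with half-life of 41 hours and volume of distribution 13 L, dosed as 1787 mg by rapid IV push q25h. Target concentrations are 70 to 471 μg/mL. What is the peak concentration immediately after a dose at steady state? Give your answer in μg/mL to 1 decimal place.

Over one 25-h interval, 25/41 ≈ 0.60976 half-lives elapse, leaving f ≈ 0.6553 of each dose.
At steady state, accumulation factor R = 1/(1 − e^(−kτ)) ≈ 2.9011.
Single-dose peak C₀ = D/Vd = 1787/13 ≈ 137.462 μg/mL.
Cmax,ss = C₀/(1 − f) ≈ 137.462/0.3447 ≈ 398.787 μg/mL.
Peak 398.8 μg/mL vs MTC 471 μg/mL: below toxic threshold.

398.8 μg/mL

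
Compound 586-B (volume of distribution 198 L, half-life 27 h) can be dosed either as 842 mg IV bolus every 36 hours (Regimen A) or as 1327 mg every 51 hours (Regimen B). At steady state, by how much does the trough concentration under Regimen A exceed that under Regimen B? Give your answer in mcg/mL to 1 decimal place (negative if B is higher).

Regimen A: f = (1/2)^(36/27) ≈ 0.3969; Cmin,ss = (842/198)·f/(1−f) ≈ 2.799 mcg/mL.
Regimen B: f = (1/2)^(51/27) ≈ 0.2700; Cmin,ss = (1327/198)·f/(1−f) ≈ 2.479 mcg/mL.
Difference ≈ 2.799 − 2.479 ≈ 0.320 mcg/mL.

0.3 mcg/mL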